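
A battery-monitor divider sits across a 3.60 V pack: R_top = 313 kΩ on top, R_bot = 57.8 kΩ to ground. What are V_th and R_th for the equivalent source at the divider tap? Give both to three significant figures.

V_th is the open-circuit tap voltage: 3.60 × 57.8/(313 + 57.8) = 0.561 V.
With the supply zeroed, R_top and R_bot appear in parallel from the tap: R_th = R_top‖R_bot = (313 × 57.8)/370.8 = 48.8 kΩ.

V_th = 0.561 V, R_th = 48.8 kΩ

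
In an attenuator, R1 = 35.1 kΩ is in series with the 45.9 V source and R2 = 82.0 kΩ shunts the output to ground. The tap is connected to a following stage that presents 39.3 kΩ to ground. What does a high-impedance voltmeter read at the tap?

V_out ≈ 19.8 V

The load sits in parallel with R2: R2‖R_L = (82.0 × 39.3) / (82.0 + 39.3) = 26.57 kΩ.
V_out = 45.9 × 26.57 / (35.1 + 26.57) = 45.9 × 26.57/61.67 = 19.8 V.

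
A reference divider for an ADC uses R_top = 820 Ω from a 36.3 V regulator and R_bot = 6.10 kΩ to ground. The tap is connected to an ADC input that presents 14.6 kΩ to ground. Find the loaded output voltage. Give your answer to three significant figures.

V_out ≈ 30.5 V

The load sits in parallel with R_bot: R_bot‖R_L = (6100 × 14600) / (6100 + 14600) = 4302 Ω.
V_out = 36.3 × 4302 / (820 + 4302) = 36.3 × 4302/5122 = 30.5 V.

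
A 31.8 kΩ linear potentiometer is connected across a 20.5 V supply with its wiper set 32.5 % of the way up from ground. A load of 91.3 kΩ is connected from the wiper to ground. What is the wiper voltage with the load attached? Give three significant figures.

The wiper splits the pot into (1−α)R = 21.46 kΩ above and αR = 10.34 kΩ below.
Lower section ‖ load = 9.284 kΩ.
V_wiper = 20.5 × 9.284/(21.46 + 9.284) = 6.19 V.

V ≈ 6.19 V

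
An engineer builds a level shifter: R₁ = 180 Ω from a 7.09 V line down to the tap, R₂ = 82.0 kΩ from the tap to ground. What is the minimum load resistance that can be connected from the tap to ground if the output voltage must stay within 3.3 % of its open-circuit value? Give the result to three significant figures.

Output resistance R_th = R₁‖R₂ = (180 × 82000)/82180 = 179.6 Ω.
The fractional drop is R_th/(R_th + R_L); requiring this ≤ 0.0330 gives R_L ≥ R_th(1/0.0330 − 1) = 179.6 × 29.30 = 5.26 kΩ.

R_L(min) ≈ 5.26 kΩ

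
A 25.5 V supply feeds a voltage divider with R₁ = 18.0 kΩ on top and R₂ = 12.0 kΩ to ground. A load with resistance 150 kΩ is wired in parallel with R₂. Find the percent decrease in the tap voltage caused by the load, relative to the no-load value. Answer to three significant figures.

The divider's output (Thévenin) resistance is R₁‖R₂ = 7.200 kΩ.
Fractional drop under load = R_th/(R_th + R_L) = 7.200 / (7.200 + 150) = 0.04580.
So the output falls by 4.58 %.

4.58 %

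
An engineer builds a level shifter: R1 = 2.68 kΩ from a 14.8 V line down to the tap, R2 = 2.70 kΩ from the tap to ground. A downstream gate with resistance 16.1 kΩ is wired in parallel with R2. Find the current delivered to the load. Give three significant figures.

I_L ≈ 0.426 mA

R2‖R_L = 2.312 kΩ; V_out = 14.8 × 2.312/4.992 = 6.855 V.
I_L = V_out / R_L = 6.855 / 16.1 kΩ = 0.426 mA.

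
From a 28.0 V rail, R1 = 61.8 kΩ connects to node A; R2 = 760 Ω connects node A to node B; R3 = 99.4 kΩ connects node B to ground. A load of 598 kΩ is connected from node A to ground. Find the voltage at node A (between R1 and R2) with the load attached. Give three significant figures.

V ≈ 16.3 V

Below node A the series string R2+R3 = 100200 Ω sits in parallel with the 598000 Ω load: 85790 Ω.
V_A = 28.0 × 85790/(61800 + 85790) = 16.3 V.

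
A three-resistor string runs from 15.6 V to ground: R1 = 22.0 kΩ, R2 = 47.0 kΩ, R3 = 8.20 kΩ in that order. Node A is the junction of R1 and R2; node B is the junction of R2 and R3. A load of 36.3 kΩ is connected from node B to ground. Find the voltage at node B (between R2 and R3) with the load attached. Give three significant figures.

V ≈ 1.38 V

At node B, R3 is in parallel with the load: R3‖R_L = 6.689 kΩ.
Below node A the resistance is R2 + (R3‖R_L) = 53.69 kΩ, so V_A = 15.6 × 53.69/75.69 = 11.07 V.
Then V_B = V_A × (R3‖R_L)/(R2 + R3‖R_L) = 11.07 × 6.689/53.69 = 1.38 V.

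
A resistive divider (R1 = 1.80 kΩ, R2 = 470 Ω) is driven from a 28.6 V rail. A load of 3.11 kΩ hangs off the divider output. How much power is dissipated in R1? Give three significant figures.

Total resistance from the source is R1 + (R2‖R_L) = 2208 Ω, so I = 28.6/2208 Ω = 12.95 mA.
P = I²·R1 = (12.95 mA)² × 1.80 kΩ = 302 mW.

P ≈ 302 mW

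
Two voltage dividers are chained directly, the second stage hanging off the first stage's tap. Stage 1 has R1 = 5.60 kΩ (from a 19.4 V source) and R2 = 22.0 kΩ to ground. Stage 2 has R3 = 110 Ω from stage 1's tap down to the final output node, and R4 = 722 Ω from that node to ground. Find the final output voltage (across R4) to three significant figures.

Stage 2 presents R3+R4 = 832.0 Ω as a load on stage 1's tap.
Stage 1's lower leg becomes R2‖(R3+R4) = 801.7 Ω, so V_mid = 19.4 × 801.7/6402 = 2.429 V.
Stage 2 is itself unloaded: V_out = V_mid × R4/(R3+R4) = 2.429 × 722/832.0 = 2.11 V.

V_out ≈ 2.11 V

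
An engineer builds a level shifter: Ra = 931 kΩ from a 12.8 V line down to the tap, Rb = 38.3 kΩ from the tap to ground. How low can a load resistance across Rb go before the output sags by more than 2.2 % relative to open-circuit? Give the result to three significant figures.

R_L(min) ≈ 1.64 MΩ

Output resistance R_th = Ra‖Rb = (931 × 38.3)/969.3 = 36.79 kΩ.
The fractional drop is R_th/(R_th + R_L); requiring this ≤ 0.0220 gives R_L ≥ R_th(1/0.0220 − 1) = 36.79 × 44.45 = 1.64 MΩ.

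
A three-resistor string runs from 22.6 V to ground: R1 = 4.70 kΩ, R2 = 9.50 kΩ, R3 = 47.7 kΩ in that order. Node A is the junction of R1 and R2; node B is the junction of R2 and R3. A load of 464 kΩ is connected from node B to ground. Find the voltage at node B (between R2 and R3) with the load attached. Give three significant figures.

At node B, R3 is in parallel with the load: R3‖R_L = 43.25 kΩ.
Below node A the resistance is R2 + (R3‖R_L) = 52.75 kΩ, so V_A = 22.6 × 52.75/57.45 = 20.75 V.
Then V_B = V_A × (R3‖R_L)/(R2 + R3‖R_L) = 20.75 × 43.25/52.75 = 17.0 V.

V ≈ 17.0 V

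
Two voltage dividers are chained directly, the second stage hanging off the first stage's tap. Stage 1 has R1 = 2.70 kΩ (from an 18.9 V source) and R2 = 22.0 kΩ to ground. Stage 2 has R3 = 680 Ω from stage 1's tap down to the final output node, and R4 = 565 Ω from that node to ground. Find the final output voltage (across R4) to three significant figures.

Stage 2 presents R3+R4 = 1245 Ω as a load on stage 1's tap.
Stage 1's lower leg becomes R2‖(R3+R4) = 1178 Ω, so V_mid = 18.9 × 1178/3878 = 5.742 V.
Stage 2 is itself unloaded: V_out = V_mid × R4/(R3+R4) = 5.742 × 565/1245 = 2.61 V.

V_out ≈ 2.61 V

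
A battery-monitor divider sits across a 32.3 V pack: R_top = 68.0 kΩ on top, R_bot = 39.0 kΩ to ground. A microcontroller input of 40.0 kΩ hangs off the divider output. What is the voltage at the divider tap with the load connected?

The load sits in parallel with R_bot: R_bot‖R_L = (39.0 × 40.0) / (39.0 + 40.0) = 19.75 kΩ.
V_out = 32.3 × 19.75 / (68.0 + 19.75) = 32.3 × 19.75/87.75 = 7.27 V.
(Unloaded it would have been 11.8 V.)

V_out ≈ 7.27 V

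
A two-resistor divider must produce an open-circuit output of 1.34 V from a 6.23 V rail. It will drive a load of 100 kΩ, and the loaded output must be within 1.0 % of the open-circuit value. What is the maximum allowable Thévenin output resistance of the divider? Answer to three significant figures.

Loading drop = R_th/(R_th + R_L) ≤ 0.0100, so R_th ≤ R_L · ε/(1−ε) = 100 kΩ × 0.0100/0.9900 = 1.01 kΩ.

R_th ≤ 1.01 kΩ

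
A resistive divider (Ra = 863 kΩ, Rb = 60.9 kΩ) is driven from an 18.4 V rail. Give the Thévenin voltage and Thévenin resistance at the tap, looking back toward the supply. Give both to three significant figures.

V_th = 1.21 V, R_th = 56.9 kΩ

V_th is the open-circuit tap voltage: 18.4 × 60.9/(863 + 60.9) = 1.21 V.
With the supply zeroed, Ra and Rb appear in parallel from the tap: R_th = Ra‖Rb = (863 × 60.9)/923.9 = 56.9 kΩ.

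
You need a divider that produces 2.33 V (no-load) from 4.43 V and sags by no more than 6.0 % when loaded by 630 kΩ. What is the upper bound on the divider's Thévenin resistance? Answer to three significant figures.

Loading drop = R_th/(R_th + R_L) ≤ 0.0600, so R_th ≤ R_L · ε/(1−ε) = 630 kΩ × 0.0600/0.9400 = 40.2 kΩ.

R_th ≤ 40.2 kΩ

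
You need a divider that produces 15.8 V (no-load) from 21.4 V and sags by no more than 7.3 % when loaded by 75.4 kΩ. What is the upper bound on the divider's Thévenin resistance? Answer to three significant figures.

R_th ≤ 5.94 kΩ

Loading drop = R_th/(R_th + R_L) ≤ 0.0730, so R_th ≤ R_L · ε/(1−ε) = 75.4 kΩ × 0.0730/0.9270 = 5.94 kΩ.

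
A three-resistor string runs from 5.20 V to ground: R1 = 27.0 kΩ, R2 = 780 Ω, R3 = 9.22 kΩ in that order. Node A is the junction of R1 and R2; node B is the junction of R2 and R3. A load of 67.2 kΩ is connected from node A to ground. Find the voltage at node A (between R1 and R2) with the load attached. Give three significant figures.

Below node A the series string R2+R3 = 10000 Ω sits in parallel with the 67200 Ω load: 8705 Ω.
V_A = 5.20 × 8705/(27000 + 8705) = 1.27 V.

V ≈ 1.27 V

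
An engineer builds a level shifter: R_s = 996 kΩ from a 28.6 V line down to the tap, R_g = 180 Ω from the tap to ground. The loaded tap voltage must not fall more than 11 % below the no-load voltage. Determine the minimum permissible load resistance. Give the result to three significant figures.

Output resistance R_th = R_s‖R_g = (996000 × 180)/996200 = 180.0 Ω.
The fractional drop is R_th/(R_th + R_L); requiring this ≤ 0.110 gives R_L ≥ R_th(1/0.110 − 1) = 180.0 × 8.091 = 1.46 kΩ.

R_L(min) ≈ 1.46 kΩ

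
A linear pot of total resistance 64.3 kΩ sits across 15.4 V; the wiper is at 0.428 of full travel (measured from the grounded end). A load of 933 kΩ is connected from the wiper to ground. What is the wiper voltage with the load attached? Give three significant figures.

V ≈ 6.48 V

The wiper splits the pot into (1−α)R = 36.78 kΩ above and αR = 27.52 kΩ below.
Lower section ‖ load = 26.73 kΩ.
V_wiper = 15.4 × 26.73/(36.78 + 26.73) = 6.48 V.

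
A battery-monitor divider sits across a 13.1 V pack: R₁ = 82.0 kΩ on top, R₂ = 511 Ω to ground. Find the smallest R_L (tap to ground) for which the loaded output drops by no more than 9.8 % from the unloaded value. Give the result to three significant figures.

R_L(min) ≈ 4.67 kΩ

Output resistance R_th = R₁‖R₂ = (82000 × 511)/82510 = 507.8 Ω.
The fractional drop is R_th/(R_th + R_L); requiring this ≤ 0.0980 gives R_L ≥ R_th(1/0.0980 − 1) = 507.8 × 9.204 = 4.67 kΩ.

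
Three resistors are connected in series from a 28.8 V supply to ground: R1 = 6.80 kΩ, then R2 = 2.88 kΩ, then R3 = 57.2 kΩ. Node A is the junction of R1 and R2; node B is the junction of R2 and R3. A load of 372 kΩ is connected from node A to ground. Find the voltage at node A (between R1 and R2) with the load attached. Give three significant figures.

V ≈ 25.5 V

Below node A the series string R2+R3 = 60.08 kΩ sits in parallel with the 372 kΩ load: 51.73 kΩ.
V_A = 28.8 × 51.73/(6.80 + 51.73) = 25.5 V.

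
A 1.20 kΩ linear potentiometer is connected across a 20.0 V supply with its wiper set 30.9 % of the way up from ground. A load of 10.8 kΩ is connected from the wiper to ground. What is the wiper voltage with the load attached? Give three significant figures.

The wiper splits the pot into (1−α)R = 829.2 Ω above and αR = 370.8 Ω below.
Lower section ‖ load = 358.5 Ω.
V_wiper = 20.0 × 358.5/(829.2 + 358.5) = 6.04 V.

V ≈ 6.04 V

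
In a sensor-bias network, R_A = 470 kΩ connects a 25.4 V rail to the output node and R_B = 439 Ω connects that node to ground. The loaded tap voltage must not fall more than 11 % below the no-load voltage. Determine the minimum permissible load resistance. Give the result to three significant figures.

R_L(min) ≈ 3.55 kΩ

Output resistance R_th = R_A‖R_B = (470000 × 439)/470400 = 438.6 Ω.
The fractional drop is R_th/(R_th + R_L); requiring this ≤ 0.110 gives R_L ≥ R_th(1/0.110 − 1) = 438.6 × 8.091 = 3.55 kΩ.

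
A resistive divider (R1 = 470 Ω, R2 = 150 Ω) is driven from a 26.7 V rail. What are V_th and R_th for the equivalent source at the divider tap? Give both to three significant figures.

V_th = 6.46 V, R_th = 114 Ω

V_th is the open-circuit tap voltage: 26.7 × 150/(470 + 150) = 6.46 V.
With the supply zeroed, R1 and R2 appear in parallel from the tap: R_th = R1‖R2 = (470 × 150)/620.0 = 114 Ω.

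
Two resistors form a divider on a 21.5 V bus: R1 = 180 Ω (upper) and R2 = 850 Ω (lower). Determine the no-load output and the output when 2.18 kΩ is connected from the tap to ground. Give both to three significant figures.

Open-circuit: V = 21.5 × 850/(180 + 850) = 17.7 V.
With the load, R2 becomes R2‖R_L = 611.6 Ω, so V = 21.5 × 611.6/791.6 = 16.6 V.

Unloaded: 17.7 V; loaded: 16.6 V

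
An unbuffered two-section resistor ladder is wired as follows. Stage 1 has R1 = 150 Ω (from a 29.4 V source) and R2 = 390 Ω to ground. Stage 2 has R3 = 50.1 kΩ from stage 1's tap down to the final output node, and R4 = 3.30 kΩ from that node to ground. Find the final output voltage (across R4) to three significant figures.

Stage 2 presents R3+R4 = 53400 Ω as a load on stage 1's tap.
Stage 1's lower leg becomes R2‖(R3+R4) = 387.2 Ω, so V_mid = 29.4 × 387.2/537.2 = 21.19 V.
Stage 2 is itself unloaded: V_out = V_mid × R4/(R3+R4) = 21.19 × 3300/53400 = 1.31 V.

V_out ≈ 1.31 V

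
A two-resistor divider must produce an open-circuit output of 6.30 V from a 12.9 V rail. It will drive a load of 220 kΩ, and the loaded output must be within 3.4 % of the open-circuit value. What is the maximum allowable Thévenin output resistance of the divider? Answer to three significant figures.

R_th ≤ 7.74 kΩ

Loading drop = R_th/(R_th + R_L) ≤ 0.0340, so R_th ≤ R_L · ε/(1−ε) = 220 kΩ × 0.0340/0.9660 = 7.74 kΩ.
(Any R1, R2 with R2/(R1+R2) = 0.488 and R1‖R2 ≤ 7.74 kΩ will meet the spec.)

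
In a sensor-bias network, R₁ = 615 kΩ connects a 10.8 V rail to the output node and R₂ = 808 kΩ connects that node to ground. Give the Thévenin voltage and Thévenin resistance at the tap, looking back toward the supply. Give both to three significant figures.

V_th is the open-circuit tap voltage: 10.8 × 808/(615 + 808) = 6.13 V.
With the supply zeroed, R₁ and R₂ appear in parallel from the tap: R_th = R₁‖R₂ = (615 × 808)/1423 = 349 kΩ.

V_th = 6.13 V, R_th = 349 kΩ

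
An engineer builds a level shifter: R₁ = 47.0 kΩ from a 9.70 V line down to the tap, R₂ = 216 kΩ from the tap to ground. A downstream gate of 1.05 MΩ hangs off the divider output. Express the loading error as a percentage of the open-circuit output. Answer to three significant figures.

The divider's output (Thévenin) resistance is R₁‖R₂ = 38.60 kΩ.
Fractional drop under load = R_th/(R_th + R_L) = 38.60 / (38.60 + 1050) = 0.03546.
So the output falls by 3.55 %.

3.55 %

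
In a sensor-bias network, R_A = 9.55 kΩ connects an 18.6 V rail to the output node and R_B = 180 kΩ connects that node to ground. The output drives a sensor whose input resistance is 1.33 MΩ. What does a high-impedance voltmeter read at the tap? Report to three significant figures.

The load sits in parallel with R_B: R_B‖R_L = (180 × 1330) / (180 + 1330) = 158.5 kΩ.
V_out = 18.6 × 158.5 / (9.55 + 158.5) = 18.6 × 158.5/168.1 = 17.5 V.
(Unloaded it would have been 17.7 V.)

V_out ≈ 17.5 V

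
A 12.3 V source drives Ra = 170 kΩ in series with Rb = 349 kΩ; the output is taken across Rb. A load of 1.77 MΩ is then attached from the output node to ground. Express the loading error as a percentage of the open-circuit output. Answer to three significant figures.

The divider's output (Thévenin) resistance is Ra‖Rb = 114.3 kΩ.
Fractional drop under load = R_th/(R_th + R_L) = 114.3 / (114.3 + 1770) = 0.06067.
So the output falls by 6.07 %.

6.07 %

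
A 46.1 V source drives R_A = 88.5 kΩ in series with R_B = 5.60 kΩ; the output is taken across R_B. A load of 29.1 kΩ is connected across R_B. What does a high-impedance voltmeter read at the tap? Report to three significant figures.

V_out ≈ 2.32 V

The load sits in parallel with R_B: R_B‖R_L = (5.60 × 29.1) / (5.60 + 29.1) = 4.696 kΩ.
V_out = 46.1 × 4.696 / (88.5 + 4.696) = 46.1 × 4.696/93.20 = 2.32 V.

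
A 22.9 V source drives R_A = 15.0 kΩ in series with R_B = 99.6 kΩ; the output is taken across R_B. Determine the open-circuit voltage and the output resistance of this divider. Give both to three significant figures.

V_th = 19.9 V, R_th = 13.0 kΩ

V_th is the open-circuit tap voltage: 22.9 × 99.6/(15.0 + 99.6) = 19.9 V.
With the supply zeroed, R_A and R_B appear in parallel from the tap: R_th = R_A‖R_B = (15.0 × 99.6)/114.6 = 13.0 kΩ.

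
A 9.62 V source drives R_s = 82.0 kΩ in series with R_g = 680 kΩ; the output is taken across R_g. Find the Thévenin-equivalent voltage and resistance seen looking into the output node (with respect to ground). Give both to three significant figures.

V_th is the open-circuit tap voltage: 9.62 × 680/(82.0 + 680) = 8.58 V.
With the supply zeroed, R_s and R_g appear in parallel from the tap: R_th = R_s‖R_g = (82.0 × 680)/762.0 = 73.2 kΩ.

V_th = 8.58 V, R_th = 73.2 kΩ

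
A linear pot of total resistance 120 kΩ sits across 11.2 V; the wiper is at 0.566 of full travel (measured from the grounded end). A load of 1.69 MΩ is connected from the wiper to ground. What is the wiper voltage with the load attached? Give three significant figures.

The wiper splits the pot into (1−α)R = 52.08 kΩ above and αR = 67.92 kΩ below.
Lower section ‖ load = 65.30 kΩ.
V_wiper = 11.2 × 65.30/(52.08 + 65.30) = 6.23 V.

V ≈ 6.23 V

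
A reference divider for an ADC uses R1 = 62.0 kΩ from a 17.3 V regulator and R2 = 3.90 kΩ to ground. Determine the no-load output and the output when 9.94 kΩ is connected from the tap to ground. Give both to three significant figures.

Unloaded: 1.02 V; loaded: 0.748 V

Open-circuit: V = 17.3 × 3.90/(62.0 + 3.90) = 1.02 V.
With the load, R2 becomes R2‖R_L = 2.801 kΩ, so V = 17.3 × 2.801/64.80 = 0.748 V.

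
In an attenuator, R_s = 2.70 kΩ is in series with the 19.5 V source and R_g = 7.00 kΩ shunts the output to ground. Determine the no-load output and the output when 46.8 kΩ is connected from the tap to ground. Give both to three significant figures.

Open-circuit: V = 19.5 × 7.00/(2.70 + 7.00) = 14.1 V.
With the load, R_g becomes R_g‖R_L = 6.089 kΩ, so V = 19.5 × 6.089/8.789 = 13.5 V.

Unloaded: 14.1 V; loaded: 13.5 V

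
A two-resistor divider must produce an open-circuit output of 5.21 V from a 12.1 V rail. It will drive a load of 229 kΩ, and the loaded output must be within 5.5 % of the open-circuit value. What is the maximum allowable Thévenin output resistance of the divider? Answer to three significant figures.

R_th ≤ 13.3 kΩ

Loading drop = R_th/(R_th + R_L) ≤ 0.0550, so R_th ≤ R_L · ε/(1−ε) = 229 kΩ × 0.0550/0.9450 = 13.3 kΩ.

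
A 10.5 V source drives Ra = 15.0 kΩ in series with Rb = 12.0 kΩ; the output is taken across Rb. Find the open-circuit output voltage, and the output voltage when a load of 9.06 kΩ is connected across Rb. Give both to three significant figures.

Unloaded: 4.67 V; loaded: 2.69 V

Open-circuit: V = 10.5 × 12.0/(15.0 + 12.0) = 4.67 V.
With the load, Rb becomes Rb‖R_L = 5.162 kΩ, so V = 10.5 × 5.162/20.16 = 2.69 V.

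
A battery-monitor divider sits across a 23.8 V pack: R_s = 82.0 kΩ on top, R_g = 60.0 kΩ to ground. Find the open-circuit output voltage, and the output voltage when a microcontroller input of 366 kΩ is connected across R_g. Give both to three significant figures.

Open-circuit: V = 23.8 × 60.0/(82.0 + 60.0) = 10.1 V.
With the load, R_g becomes R_g‖R_L = 51.55 kΩ, so V = 23.8 × 51.55/133.5 = 9.19 V.

Unloaded: 10.1 V; loaded: 9.19 V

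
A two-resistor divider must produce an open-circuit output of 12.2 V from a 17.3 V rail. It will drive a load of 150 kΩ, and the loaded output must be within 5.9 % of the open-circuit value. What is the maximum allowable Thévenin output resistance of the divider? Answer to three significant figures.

R_th ≤ 9.40 kΩ

Loading drop = R_th/(R_th + R_L) ≤ 0.0590, so R_th ≤ R_L · ε/(1−ε) = 150 kΩ × 0.0590/0.9410 = 9.40 kΩ.
(Any R1, R2 with R2/(R1+R2) = 0.705 and R1‖R2 ≤ 9.40 kΩ will meet the spec.)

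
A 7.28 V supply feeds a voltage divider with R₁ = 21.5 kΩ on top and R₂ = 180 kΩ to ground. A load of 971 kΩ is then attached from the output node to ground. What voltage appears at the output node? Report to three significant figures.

V_out ≈ 6.38 V

The load sits in parallel with R₂: R₂‖R_L = (180 × 971) / (180 + 971) = 151.9 kΩ.
V_out = 7.28 × 151.9 / (21.5 + 151.9) = 7.28 × 151.9/173.4 = 6.38 V.
(Unloaded it would have been 6.50 V.)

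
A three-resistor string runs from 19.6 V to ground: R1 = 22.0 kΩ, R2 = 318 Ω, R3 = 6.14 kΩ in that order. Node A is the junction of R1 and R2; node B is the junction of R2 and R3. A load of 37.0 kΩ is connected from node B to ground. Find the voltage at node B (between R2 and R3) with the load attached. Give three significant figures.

V ≈ 3.74 V

At node B, R3 is in parallel with the load: R3‖R_L = 5266 Ω.
Below node A the resistance is R2 + (R3‖R_L) = 5584 Ω, so V_A = 19.6 × 5584/27580 = 3.968 V.
Then V_B = V_A × (R3‖R_L)/(R2 + R3‖R_L) = 3.968 × 5266/5584 = 3.74 V.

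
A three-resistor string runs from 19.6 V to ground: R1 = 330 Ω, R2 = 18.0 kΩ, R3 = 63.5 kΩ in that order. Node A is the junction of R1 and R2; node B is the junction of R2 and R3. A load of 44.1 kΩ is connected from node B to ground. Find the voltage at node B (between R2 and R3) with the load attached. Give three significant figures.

V ≈ 11.5 V

At node B, R3 is in parallel with the load: R3‖R_L = 26030 Ω.
Below node A the resistance is R2 + (R3‖R_L) = 44030 Ω, so V_A = 19.6 × 44030/44360 = 19.45 V.
Then V_B = V_A × (R3‖R_L)/(R2 + R3‖R_L) = 19.45 × 26030/44030 = 11.5 V.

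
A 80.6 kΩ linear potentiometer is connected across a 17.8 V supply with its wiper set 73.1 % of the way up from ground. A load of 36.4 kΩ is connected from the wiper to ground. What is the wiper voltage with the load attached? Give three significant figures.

V ≈ 9.06 V

The wiper splits the pot into (1−α)R = 21.68 kΩ above and αR = 58.92 kΩ below.
Lower section ‖ load = 22.50 kΩ.
V_wiper = 17.8 × 22.50/(21.68 + 22.50) = 9.06 V.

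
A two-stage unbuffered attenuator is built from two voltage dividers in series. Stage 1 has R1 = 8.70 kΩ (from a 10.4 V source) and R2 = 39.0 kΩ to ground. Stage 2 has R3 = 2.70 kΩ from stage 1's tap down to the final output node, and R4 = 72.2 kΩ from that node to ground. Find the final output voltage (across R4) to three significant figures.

Stage 2 presents R3+R4 = 74.90 kΩ as a load on stage 1's tap.
Stage 1's lower leg becomes R2‖(R3+R4) = 25.65 kΩ, so V_mid = 10.4 × 25.65/34.35 = 7.766 V.
Stage 2 is itself unloaded: V_out = V_mid × R4/(R3+R4) = 7.766 × 72.2/74.90 = 7.49 V.

V_out ≈ 7.49 V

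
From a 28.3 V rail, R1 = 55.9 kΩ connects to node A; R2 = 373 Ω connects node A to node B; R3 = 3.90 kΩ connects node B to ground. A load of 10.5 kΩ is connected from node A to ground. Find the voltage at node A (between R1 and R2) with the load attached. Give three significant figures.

V ≈ 1.46 V

Below node A the series string R2+R3 = 4273 Ω sits in parallel with the 10500 Ω load: 3037 Ω.
V_A = 28.3 × 3037/(55900 + 3037) = 1.46 V.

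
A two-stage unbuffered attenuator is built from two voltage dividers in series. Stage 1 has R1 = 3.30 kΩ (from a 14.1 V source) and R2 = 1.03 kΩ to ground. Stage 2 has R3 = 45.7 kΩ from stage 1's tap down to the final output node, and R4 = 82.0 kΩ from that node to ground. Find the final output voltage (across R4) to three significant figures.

V_out ≈ 2.14 V

Stage 2 presents R3+R4 = 127.7 kΩ as a load on stage 1's tap.
Stage 1's lower leg becomes R2‖(R3+R4) = 1.022 kΩ, so V_mid = 14.1 × 1.022/4.322 = 3.334 V.
Stage 2 is itself unloaded: V_out = V_mid × R4/(R3+R4) = 3.334 × 82.0/127.7 = 2.14 V.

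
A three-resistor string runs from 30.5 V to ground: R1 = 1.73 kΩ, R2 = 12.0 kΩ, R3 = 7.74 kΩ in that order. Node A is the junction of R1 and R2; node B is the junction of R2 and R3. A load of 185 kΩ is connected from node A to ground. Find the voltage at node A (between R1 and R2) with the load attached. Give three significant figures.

V ≈ 27.8 V

Below node A the series string R2+R3 = 19.74 kΩ sits in parallel with the 185 kΩ load: 17.84 kΩ.
V_A = 30.5 × 17.84/(1.73 + 17.84) = 27.8 V.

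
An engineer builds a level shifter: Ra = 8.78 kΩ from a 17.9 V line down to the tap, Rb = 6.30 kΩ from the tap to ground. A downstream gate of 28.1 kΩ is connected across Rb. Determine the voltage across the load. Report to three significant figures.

V_out ≈ 6.61 V

The load sits in parallel with Rb: Rb‖R_L = (6.30 × 28.1) / (6.30 + 28.1) = 5.146 kΩ.
V_out = 17.9 × 5.146 / (8.78 + 5.146) = 17.9 × 5.146/13.93 = 6.61 V.
(Unloaded it would have been 7.48 V.)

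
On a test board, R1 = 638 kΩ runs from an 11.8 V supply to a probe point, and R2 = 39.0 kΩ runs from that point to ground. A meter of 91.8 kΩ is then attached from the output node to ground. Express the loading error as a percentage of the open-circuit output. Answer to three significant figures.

28.6 %

Unloaded V = 11.8 × 39.0/677.0 = 0.6798 V.
Loaded: R2‖R_L = 27.37 kΩ, giving V = 11.8 × 27.37/665.4 = 0.4854 V.
Drop = (0.6798 − 0.4854) / 0.6798 = 28.6 %.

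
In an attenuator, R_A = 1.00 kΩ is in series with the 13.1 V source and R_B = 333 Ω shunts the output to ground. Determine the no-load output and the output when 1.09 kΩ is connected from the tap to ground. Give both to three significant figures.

Open-circuit: V = 13.1 × 333/(1000 + 333) = 3.27 V.
With the load, R_B becomes R_B‖R_L = 255.1 Ω, so V = 13.1 × 255.1/1255 = 2.66 V.

Unloaded: 3.27 V; loaded: 2.66 V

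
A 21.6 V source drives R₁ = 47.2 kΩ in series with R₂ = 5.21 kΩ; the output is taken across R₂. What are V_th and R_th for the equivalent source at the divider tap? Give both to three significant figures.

V_th = 2.15 V, R_th = 4.69 kΩ

V_th is the open-circuit tap voltage: 21.6 × 5.21/(47.2 + 5.21) = 2.15 V.
With the supply zeroed, R₁ and R₂ appear in parallel from the tap: R_th = R₁‖R₂ = (47.2 × 5.21)/52.41 = 4.69 kΩ.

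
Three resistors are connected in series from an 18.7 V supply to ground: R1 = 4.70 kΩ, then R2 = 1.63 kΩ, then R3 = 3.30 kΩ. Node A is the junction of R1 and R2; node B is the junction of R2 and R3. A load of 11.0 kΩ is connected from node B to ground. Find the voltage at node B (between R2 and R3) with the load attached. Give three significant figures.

V ≈ 5.35 V

At node B, R3 is in parallel with the load: R3‖R_L = 2.538 kΩ.
Below node A the resistance is R2 + (R3‖R_L) = 4.168 kΩ, so V_A = 18.7 × 4.168/8.868 = 8.790 V.
Then V_B = V_A × (R3‖R_L)/(R2 + R3‖R_L) = 8.790 × 2.538/4.168 = 5.35 V.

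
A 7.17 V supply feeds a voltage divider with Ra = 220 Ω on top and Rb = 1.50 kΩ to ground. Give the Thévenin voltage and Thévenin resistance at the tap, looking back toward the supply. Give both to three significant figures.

V_th is the open-circuit tap voltage: 7.17 × 1500/(220 + 1500) = 6.25 V.
With the supply zeroed, Ra and Rb appear in parallel from the tap: R_th = Ra‖Rb = (220 × 1500)/1720 = 192 Ω.

V_th = 6.25 V, R_th = 192 Ω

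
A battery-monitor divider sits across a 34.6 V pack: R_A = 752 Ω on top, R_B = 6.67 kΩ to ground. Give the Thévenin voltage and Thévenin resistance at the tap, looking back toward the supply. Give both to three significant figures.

V_th is the open-circuit tap voltage: 34.6 × 6670/(752 + 6670) = 31.1 V.
With the supply zeroed, R_A and R_B appear in parallel from the tap: R_th = R_A‖R_B = (752 × 6670)/7422 = 676 Ω.

V_th = 31.1 V, R_th = 676 Ω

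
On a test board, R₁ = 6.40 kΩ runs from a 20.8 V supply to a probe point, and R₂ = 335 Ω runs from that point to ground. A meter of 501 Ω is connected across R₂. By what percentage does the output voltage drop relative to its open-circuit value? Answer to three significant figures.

38.9 %

Unloaded V = 20.8 × 335/6735 = 1.035 V.
Loaded: R₂‖R_L = 200.8 Ω, giving V = 20.8 × 200.8/6601 = 0.6326 V.
Drop = (1.035 − 0.6326) / 1.035 = 38.9 %.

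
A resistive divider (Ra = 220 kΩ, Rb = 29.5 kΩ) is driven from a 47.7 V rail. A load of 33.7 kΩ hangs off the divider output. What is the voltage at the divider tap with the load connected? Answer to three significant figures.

The load sits in parallel with Rb: Rb‖R_L = (29.5 × 33.7) / (29.5 + 33.7) = 15.73 kΩ.
V_out = 47.7 × 15.73 / (220 + 15.73) = 47.7 × 15.73/235.7 = 3.18 V.

V_out ≈ 3.18 V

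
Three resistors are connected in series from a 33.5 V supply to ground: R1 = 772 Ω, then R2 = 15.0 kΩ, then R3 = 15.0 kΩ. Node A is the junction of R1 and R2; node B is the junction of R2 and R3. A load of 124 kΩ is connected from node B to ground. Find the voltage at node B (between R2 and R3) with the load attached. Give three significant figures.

At node B, R3 is in parallel with the load: R3‖R_L = 13380 Ω.
Below node A the resistance is R2 + (R3‖R_L) = 28380 Ω, so V_A = 33.5 × 28380/29150 = 32.61 V.
Then V_B = V_A × (R3‖R_L)/(R2 + R3‖R_L) = 32.61 × 13380/28380 = 15.4 V.

V ≈ 15.4 V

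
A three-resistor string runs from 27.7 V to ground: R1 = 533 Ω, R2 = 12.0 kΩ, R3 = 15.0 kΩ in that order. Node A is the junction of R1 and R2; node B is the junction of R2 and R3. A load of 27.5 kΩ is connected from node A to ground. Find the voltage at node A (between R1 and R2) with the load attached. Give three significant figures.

V ≈ 26.7 V

Below node A the series string R2+R3 = 27000 Ω sits in parallel with the 27500 Ω load: 13620 Ω.
V_A = 27.7 × 13620/(533 + 13620) = 26.7 V.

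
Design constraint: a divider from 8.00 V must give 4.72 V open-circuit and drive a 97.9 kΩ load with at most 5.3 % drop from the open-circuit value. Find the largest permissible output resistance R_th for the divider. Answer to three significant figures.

Loading drop = R_th/(R_th + R_L) ≤ 0.0530, so R_th ≤ R_L · ε/(1−ε) = 97.9 kΩ × 0.0530/0.9470 = 5.48 kΩ.

R_th ≤ 5.48 kΩ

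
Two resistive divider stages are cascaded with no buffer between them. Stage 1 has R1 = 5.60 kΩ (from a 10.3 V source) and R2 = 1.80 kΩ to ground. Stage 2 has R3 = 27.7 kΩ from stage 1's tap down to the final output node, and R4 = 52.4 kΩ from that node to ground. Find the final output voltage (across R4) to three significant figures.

Stage 2 presents R3+R4 = 80.10 kΩ as a load on stage 1's tap.
Stage 1's lower leg becomes R2‖(R3+R4) = 1.760 kΩ, so V_mid = 10.3 × 1.760/7.360 = 2.464 V.
Stage 2 is itself unloaded: V_out = V_mid × R4/(R3+R4) = 2.464 × 52.4/80.10 = 1.61 V.

V_out ≈ 1.61 V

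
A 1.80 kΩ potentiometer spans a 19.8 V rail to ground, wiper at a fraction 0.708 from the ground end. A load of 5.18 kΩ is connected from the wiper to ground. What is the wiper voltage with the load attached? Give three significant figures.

V ≈ 13.1 V

The wiper splits the pot into (1−α)R = 525.6 Ω above and αR = 1274 Ω below.
Lower section ‖ load = 1023 Ω.
V_wiper = 19.8 × 1023/(525.6 + 1023) = 13.1 V.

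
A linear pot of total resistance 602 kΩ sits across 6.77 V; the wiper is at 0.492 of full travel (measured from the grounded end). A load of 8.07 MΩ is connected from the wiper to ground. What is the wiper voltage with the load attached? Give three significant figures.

V ≈ 3.27 V

The wiper splits the pot into (1−α)R = 305.8 kΩ above and αR = 296.2 kΩ below.
Lower section ‖ load = 285.7 kΩ.
V_wiper = 6.77 × 285.7/(305.8 + 285.7) = 3.27 V.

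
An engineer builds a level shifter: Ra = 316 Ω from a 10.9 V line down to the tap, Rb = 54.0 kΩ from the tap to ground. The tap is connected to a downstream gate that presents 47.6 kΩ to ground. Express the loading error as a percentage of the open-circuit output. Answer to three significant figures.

The divider's output (Thévenin) resistance is Ra‖Rb = 314.2 Ω.
Fractional drop under load = R_th/(R_th + R_L) = 314.2 / (314.2 + 47600) = 0.006557.
So the output falls by 0.656 %.

0.656 %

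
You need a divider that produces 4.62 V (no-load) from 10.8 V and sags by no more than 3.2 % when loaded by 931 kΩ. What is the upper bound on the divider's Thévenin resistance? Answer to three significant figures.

R_th ≤ 30.8 kΩ

Loading drop = R_th/(R_th + R_L) ≤ 0.0320, so R_th ≤ R_L · ε/(1−ε) = 931 kΩ × 0.0320/0.9680 = 30.8 kΩ.
(Any R1, R2 with R2/(R1+R2) = 0.428 and R1‖R2 ≤ 30.8 kΩ will meet the spec.)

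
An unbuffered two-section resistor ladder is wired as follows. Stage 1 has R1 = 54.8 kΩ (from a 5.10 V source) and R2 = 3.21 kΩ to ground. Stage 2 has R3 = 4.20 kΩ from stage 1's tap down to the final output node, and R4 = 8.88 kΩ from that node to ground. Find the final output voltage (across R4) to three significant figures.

V_out ≈ 0.156 V

Stage 2 presents R3+R4 = 13.08 kΩ as a load on stage 1's tap.
Stage 1's lower leg becomes R2‖(R3+R4) = 2.577 kΩ, so V_mid = 5.10 × 2.577/57.38 = 0.2291 V.
Stage 2 is itself unloaded: V_out = V_mid × R4/(R3+R4) = 0.2291 × 8.88/13.08 = 0.156 V.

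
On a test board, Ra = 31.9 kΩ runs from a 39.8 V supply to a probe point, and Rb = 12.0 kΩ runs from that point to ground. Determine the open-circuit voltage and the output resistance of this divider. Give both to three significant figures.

V_th = 10.9 V, R_th = 8.72 kΩ

V_th is the open-circuit tap voltage: 39.8 × 12.0/(31.9 + 12.0) = 10.9 V.
With the supply zeroed, Ra and Rb appear in parallel from the tap: R_th = Ra‖Rb = (31.9 × 12.0)/43.90 = 8.72 kΩ.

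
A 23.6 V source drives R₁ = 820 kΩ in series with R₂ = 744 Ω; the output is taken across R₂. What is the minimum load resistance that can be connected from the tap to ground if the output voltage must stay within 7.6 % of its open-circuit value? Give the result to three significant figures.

R_L(min) ≈ 9.04 kΩ

Output resistance R_th = R₁‖R₂ = (820000 × 744)/820700 = 743.3 Ω.
The fractional drop is R_th/(R_th + R_L); requiring this ≤ 0.0760 gives R_L ≥ R_th(1/0.0760 − 1) = 743.3 × 12.16 = 9.04 kΩ.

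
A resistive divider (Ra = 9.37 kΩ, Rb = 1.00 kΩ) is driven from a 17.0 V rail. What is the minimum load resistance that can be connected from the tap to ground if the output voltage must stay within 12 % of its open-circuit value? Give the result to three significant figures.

Output resistance R_th = Ra‖Rb = (9370 × 1000)/10370 = 903.6 Ω.
The fractional drop is R_th/(R_th + R_L); requiring this ≤ 0.120 gives R_L ≥ R_th(1/0.120 − 1) = 903.6 × 7.333 = 6.63 kΩ.

R_L(min) ≈ 6.63 kΩ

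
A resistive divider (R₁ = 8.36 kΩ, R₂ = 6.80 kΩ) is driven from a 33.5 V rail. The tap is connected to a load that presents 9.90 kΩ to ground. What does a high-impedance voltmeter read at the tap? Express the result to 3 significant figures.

The load sits in parallel with R₂: R₂‖R_L = (6.80 × 9.90) / (6.80 + 9.90) = 4.031 kΩ.
V_out = 33.5 × 4.031 / (8.36 + 4.031) = 33.5 × 4.031/12.39 = 10.9 V.

V_out ≈ 10.9 V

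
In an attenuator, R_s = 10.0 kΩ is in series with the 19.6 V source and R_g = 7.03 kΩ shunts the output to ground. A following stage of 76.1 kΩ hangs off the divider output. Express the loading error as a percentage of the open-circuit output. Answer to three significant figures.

The divider's output (Thévenin) resistance is R_s‖R_g = 4.128 kΩ.
Fractional drop under load = R_th/(R_th + R_L) = 4.128 / (4.128 + 76.1) = 0.05145.
So the output falls by 5.15 %.

5.15 %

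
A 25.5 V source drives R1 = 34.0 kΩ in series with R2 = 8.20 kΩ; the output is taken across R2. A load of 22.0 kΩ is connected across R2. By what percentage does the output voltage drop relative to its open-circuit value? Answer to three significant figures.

23.1 %

Unloaded V = 25.5 × 8.20/42.20 = 4.955 V.
Loaded: R2‖R_L = 5.974 kΩ, giving V = 25.5 × 5.974/39.97 = 3.811 V.
Drop = (4.955 − 3.811) / 4.955 = 23.1 %.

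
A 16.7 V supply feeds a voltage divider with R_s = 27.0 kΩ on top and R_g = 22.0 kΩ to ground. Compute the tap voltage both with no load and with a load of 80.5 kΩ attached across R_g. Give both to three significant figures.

Open-circuit: V = 16.7 × 22.0/(27.0 + 22.0) = 7.50 V.
With the load, R_g becomes R_g‖R_L = 17.28 kΩ, so V = 16.7 × 17.28/44.28 = 6.52 V.

Unloaded: 7.50 V; loaded: 6.52 V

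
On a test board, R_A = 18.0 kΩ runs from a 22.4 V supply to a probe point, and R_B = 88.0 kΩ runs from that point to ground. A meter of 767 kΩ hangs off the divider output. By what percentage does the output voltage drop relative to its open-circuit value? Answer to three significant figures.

1.91 %

The divider's output (Thévenin) resistance is R_A‖R_B = 14.94 kΩ.
Fractional drop under load = R_th/(R_th + R_L) = 14.94 / (14.94 + 767) = 0.01911.
So the output falls by 1.91 %.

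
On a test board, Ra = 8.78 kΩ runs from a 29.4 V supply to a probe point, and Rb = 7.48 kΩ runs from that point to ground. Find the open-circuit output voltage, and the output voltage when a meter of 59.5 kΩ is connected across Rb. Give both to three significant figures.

Unloaded: 13.5 V; loaded: 12.7 V

Open-circuit: V = 29.4 × 7.48/(8.78 + 7.48) = 13.5 V.
With the load, Rb becomes Rb‖R_L = 6.645 kΩ, so V = 29.4 × 6.645/15.42 = 12.7 V.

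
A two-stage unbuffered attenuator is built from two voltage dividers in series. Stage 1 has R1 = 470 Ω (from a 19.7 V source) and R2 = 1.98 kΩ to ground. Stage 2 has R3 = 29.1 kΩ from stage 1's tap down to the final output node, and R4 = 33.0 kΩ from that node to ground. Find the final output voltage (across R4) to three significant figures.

V_out ≈ 8.41 V

Stage 2 presents R3+R4 = 62100 Ω as a load on stage 1's tap.
Stage 1's lower leg becomes R2‖(R3+R4) = 1919 Ω, so V_mid = 19.7 × 1919/2389 = 15.82 V.
Stage 2 is itself unloaded: V_out = V_mid × R4/(R3+R4) = 15.82 × 33000/62100 = 8.41 V.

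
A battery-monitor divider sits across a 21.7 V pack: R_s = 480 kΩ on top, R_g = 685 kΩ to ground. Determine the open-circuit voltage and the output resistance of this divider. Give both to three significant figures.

V_th = 12.8 V, R_th = 282 kΩ

V_th is the open-circuit tap voltage: 21.7 × 685/(480 + 685) = 12.8 V.
With the supply zeroed, R_s and R_g appear in parallel from the tap: R_th = R_s‖R_g = (480 × 685)/1165 = 282 kΩ.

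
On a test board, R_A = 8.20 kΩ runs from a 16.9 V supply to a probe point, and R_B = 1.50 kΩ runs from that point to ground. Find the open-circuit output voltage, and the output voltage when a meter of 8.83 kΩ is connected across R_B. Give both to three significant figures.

Unloaded: 2.61 V; loaded: 2.29 V

Open-circuit: V = 16.9 × 1.50/(8.20 + 1.50) = 2.61 V.
With the load, R_B becomes R_B‖R_L = 1.282 kΩ, so V = 16.9 × 1.282/9.482 = 2.29 V.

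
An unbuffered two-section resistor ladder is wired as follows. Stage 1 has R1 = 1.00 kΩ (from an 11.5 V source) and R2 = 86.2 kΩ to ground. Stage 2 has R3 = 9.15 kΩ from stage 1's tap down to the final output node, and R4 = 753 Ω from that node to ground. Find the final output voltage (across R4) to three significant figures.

Stage 2 presents R3+R4 = 9903 Ω as a load on stage 1's tap.
Stage 1's lower leg becomes R2‖(R3+R4) = 8883 Ω, so V_mid = 11.5 × 8883/9883 = 10.34 V.
Stage 2 is itself unloaded: V_out = V_mid × R4/(R3+R4) = 10.34 × 753/9903 = 0.786 V.

V_out ≈ 0.786 V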